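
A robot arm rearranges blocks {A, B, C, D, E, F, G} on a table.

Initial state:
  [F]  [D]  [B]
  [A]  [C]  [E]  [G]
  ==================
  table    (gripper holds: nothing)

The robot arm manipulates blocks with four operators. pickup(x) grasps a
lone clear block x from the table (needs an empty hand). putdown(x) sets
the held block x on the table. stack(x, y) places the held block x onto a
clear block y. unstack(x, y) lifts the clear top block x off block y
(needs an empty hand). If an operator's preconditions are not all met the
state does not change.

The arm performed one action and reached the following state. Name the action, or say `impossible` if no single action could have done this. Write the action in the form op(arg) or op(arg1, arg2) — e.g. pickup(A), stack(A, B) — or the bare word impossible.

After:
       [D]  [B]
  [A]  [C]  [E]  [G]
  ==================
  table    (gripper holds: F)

unstack(F, A)

target: towers=[A; C/D; E/B; G] holding=F
     unstack(B, E) → towers=[A/F; C/D; E; G] holding=B
     unstack(F, A) → towers=[A; C/D; E/B; G] holding=F  ← match
         pickup(G) → towers=[A/F; C/D; E/B] holding=G
     unstack(D, C) → towers=[A/F; C; E/B; G] holding=D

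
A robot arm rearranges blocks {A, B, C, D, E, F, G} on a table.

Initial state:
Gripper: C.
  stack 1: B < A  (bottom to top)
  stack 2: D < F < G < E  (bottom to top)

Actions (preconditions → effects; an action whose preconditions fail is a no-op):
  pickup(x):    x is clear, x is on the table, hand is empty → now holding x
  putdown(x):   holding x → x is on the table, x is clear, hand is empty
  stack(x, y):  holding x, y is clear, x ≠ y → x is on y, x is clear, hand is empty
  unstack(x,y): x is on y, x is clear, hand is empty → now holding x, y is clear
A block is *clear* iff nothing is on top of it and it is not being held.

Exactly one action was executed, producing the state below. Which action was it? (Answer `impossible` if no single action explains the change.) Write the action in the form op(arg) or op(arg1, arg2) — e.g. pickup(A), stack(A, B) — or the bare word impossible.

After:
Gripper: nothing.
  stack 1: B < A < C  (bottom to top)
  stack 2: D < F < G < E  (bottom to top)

target: towers=[B/A/C; D/F/G/E] holding=-
        putdown(C) → towers=[B/A; C; D/F/G/E] holding=-
       stack(C, A) → towers=[B/A/C; D/F/G/E] holding=-  ← match
       stack(C, E) → towers=[B/A; D/F/G/E/C] holding=-

stack(C, A)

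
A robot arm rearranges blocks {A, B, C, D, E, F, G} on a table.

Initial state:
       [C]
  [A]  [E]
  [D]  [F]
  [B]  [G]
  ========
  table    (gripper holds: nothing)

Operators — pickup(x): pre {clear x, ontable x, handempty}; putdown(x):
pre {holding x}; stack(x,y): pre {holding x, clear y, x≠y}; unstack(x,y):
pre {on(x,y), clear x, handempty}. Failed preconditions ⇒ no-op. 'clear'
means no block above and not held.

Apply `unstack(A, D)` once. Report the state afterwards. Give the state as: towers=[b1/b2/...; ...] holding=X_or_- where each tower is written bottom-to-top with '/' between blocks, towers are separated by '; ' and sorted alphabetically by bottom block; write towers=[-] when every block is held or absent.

towers=[B/D; G/F/E/C] holding=A

before: towers=[B/D/A; G/F/E/C] holding=-
pre[unstack(A, D)]: on(A,D) ✓, clear(A) ✓, handempty ✓
all met → apply unstack(A, D)
after:  towers=[B/D; G/F/E/C] holding=A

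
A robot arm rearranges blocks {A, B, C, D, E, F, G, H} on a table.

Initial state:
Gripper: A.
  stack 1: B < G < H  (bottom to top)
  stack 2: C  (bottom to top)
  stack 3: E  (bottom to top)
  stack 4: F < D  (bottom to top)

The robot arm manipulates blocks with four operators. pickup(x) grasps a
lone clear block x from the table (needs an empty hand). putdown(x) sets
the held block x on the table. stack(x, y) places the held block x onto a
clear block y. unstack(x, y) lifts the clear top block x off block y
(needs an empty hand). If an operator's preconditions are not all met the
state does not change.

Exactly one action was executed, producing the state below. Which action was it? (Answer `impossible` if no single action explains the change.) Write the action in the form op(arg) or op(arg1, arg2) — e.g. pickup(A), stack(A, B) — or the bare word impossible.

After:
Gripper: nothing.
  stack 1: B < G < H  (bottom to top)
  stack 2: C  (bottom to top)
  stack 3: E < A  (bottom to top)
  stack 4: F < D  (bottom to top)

stack(A, E)

target: towers=[B/G/H; C; E/A; F/D] holding=-
        putdown(A) → towers=[A; B/G/H; C; E; F/D] holding=-
       stack(A, E) → towers=[B/G/H; C; E/A; F/D] holding=-  ← match
       stack(A, H) → towers=[B/G/H/A; C; E; F/D] holding=-
       stack(A, D) → towers=[B/G/H; C; E; F/D/A] holding=-
       stack(A, C) → towers=[B/G/H; C/A; E; F/D] holding=-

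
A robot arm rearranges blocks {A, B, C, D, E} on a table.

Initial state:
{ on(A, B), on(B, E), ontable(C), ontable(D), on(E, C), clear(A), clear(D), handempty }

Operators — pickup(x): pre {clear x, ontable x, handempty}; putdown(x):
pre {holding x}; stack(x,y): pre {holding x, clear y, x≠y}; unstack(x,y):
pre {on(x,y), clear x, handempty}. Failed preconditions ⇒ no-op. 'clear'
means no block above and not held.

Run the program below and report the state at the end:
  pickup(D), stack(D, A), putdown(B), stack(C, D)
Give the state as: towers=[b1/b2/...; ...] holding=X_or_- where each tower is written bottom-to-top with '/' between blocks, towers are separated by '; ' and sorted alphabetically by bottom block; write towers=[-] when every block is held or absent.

step 1 (pickup(D)): towers=[C/E/B/A] holding=D
step 2 (stack(D, A)): towers=[C/E/B/A/D] holding=-
step 3 (putdown(B)) [no-op]: towers=[C/E/B/A/D] holding=-
step 4 (stack(C, D)) [no-op]: towers=[C/E/B/A/D] holding=-

towers=[C/E/B/A/D] holding=-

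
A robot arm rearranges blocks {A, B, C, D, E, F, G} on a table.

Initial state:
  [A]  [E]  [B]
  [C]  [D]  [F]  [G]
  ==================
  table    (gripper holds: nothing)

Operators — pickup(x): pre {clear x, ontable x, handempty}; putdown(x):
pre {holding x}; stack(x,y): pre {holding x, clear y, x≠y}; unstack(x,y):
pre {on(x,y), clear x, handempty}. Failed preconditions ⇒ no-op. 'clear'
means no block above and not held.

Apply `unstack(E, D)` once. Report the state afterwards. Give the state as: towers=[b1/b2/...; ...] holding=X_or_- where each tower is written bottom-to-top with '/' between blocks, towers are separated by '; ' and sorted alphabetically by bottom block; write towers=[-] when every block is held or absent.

towers=[C/A; D; F/B; G] holding=E

before: towers=[C/A; D/E; F/B; G] holding=-
pre[unstack(E, D)]: on(E,D) ok, clear(E) ok, handempty ok
all met → apply unstack(E, D)
after:  towers=[C/A; D; F/B; G] holding=E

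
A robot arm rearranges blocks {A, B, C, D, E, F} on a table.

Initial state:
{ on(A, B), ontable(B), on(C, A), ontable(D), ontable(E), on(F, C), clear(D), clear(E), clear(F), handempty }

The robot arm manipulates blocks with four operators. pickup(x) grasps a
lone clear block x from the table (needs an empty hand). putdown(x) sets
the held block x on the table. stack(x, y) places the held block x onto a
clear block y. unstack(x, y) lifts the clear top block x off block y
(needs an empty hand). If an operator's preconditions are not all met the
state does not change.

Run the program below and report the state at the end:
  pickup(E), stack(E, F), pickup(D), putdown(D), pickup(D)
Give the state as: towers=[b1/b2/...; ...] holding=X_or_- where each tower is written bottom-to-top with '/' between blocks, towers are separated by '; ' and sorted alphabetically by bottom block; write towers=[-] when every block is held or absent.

towers=[B/A/C/F/E] holding=D

step 1 (pickup(E)): towers=[B/A/C/F; D] holding=E
step 2 (stack(E, F)): towers=[B/A/C/F/E; D] holding=-
step 3 (pickup(D)): towers=[B/A/C/F/E] holding=D
step 4 (putdown(D)): towers=[B/A/C/F/E; D] holding=-
step 5 (pickup(D)): towers=[B/A/C/F/E] holding=D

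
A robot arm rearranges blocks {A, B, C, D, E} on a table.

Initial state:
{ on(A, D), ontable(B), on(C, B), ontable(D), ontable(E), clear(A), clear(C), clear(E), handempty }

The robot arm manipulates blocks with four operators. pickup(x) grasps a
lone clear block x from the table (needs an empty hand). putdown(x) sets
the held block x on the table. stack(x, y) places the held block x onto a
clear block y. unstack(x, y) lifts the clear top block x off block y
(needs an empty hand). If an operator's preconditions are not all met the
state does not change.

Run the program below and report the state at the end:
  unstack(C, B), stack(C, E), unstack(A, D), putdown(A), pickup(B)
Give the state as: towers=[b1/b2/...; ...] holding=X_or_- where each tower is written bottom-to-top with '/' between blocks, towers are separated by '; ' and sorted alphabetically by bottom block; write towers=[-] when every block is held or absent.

step 1 (unstack(C, B)): towers=[B; D/A; E] holding=C
step 2 (stack(C, E)): towers=[B; D/A; E/C] holding=-
step 3 (unstack(A, D)): towers=[B; D; E/C] holding=A
step 4 (putdown(A)): towers=[A; B; D; E/C] holding=-
step 5 (pickup(B)): towers=[A; D; E/C] holding=B

towers=[A; D; E/C] holding=B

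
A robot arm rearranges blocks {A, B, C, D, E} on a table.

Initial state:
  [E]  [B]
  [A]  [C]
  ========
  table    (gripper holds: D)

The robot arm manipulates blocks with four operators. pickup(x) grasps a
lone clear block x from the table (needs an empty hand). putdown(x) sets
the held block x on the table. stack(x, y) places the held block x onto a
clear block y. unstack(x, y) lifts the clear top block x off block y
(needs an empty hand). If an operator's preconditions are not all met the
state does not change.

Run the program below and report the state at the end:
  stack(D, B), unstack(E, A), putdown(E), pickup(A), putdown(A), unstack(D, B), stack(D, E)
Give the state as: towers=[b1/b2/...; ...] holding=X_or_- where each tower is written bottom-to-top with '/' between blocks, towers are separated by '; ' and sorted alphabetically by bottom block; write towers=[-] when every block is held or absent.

step 1 (stack(D, B)): towers=[A/E; C/B/D] holding=-
step 2 (unstack(E, A)): towers=[A; C/B/D] holding=E
step 3 (putdown(E)): towers=[A; C/B/D; E] holding=-
step 4 (pickup(A)): towers=[C/B/D; E] holding=A
step 5 (putdown(A)): towers=[A; C/B/D; E] holding=-
step 6 (unstack(D, B)): towers=[A; C/B; E] holding=D
step 7 (stack(D, E)): towers=[A; C/B; E/D] holding=-

towers=[A; C/B; E/D] holding=-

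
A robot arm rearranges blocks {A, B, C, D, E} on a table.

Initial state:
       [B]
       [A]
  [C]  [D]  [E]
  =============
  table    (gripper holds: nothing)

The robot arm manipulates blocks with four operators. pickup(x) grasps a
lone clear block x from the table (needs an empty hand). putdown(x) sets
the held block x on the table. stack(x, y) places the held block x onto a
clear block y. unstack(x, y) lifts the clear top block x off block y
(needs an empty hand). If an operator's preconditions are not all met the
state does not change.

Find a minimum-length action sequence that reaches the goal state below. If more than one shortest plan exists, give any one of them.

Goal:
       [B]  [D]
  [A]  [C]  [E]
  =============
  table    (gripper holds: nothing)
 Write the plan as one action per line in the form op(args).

unstack(B, A)
stack(B, C)
unstack(A, D)
putdown(A)
pickup(D)
stack(D, E)

step 1 (unstack(B, A)): towers=[C; D/A; E] holding=B
step 2 (stack(B, C)): towers=[C/B; D/A; E] holding=-
step 3 (unstack(A, D)): towers=[C/B; D; E] holding=A
step 4 (putdown(A)): towers=[A; C/B; D; E] holding=-
step 5 (pickup(D)): towers=[A; C/B; E] holding=D
step 6 (stack(D, E)): towers=[A; C/B; E/D] holding=-
goal check: towers=[A; C/B; E/D] holding=- — reached (length 6, optimal by BFS)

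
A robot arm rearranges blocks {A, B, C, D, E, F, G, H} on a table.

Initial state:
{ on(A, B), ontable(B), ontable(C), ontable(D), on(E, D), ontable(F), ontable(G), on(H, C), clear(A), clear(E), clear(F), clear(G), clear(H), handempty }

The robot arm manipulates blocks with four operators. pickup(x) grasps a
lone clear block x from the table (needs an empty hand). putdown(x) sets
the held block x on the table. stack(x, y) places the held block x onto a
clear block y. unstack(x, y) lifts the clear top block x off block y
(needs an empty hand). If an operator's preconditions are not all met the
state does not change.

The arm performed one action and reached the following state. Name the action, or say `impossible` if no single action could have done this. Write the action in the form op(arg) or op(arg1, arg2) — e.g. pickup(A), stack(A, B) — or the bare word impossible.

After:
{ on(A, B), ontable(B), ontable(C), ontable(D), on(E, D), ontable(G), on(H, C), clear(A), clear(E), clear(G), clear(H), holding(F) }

pickup(F)

target: towers=[B/A; C/H; D/E; G] holding=F
         pickup(G) → towers=[B/A; C/H; D/E; F] holding=G
     unstack(A, B) → towers=[B; C/H; D/E; F; G] holding=A
     unstack(E, D) → towers=[B/A; C/H; D; F; G] holding=E
     unstack(H, C) → towers=[B/A; C; D/E; F; G] holding=H
         pickup(F) → towers=[B/A; C/H; D/E; G] holding=F  ← match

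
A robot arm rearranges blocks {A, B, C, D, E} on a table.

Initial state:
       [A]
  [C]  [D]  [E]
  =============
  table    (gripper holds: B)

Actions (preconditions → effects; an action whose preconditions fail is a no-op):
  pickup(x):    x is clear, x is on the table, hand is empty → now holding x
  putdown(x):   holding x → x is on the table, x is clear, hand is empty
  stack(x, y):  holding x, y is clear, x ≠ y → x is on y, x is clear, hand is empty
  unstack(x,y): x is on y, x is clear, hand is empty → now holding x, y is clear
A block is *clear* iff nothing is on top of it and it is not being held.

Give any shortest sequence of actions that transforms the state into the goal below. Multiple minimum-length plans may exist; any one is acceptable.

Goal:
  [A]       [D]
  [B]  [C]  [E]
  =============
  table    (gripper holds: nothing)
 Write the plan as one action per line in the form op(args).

putdown(B)
unstack(A, D)
stack(A, B)
pickup(D)
stack(D, E)

step 1 (putdown(B)): towers=[B; C; D/A; E] holding=-
step 2 (unstack(A, D)): towers=[B; C; D; E] holding=A
step 3 (stack(A, B)): towers=[B/A; C; D; E] holding=-
step 4 (pickup(D)): towers=[B/A; C; E] holding=D
step 5 (stack(D, E)): towers=[B/A; C; E/D] holding=-
goal check: towers=[B/A; C; E/D] holding=- — reached (length 5, optimal by BFS)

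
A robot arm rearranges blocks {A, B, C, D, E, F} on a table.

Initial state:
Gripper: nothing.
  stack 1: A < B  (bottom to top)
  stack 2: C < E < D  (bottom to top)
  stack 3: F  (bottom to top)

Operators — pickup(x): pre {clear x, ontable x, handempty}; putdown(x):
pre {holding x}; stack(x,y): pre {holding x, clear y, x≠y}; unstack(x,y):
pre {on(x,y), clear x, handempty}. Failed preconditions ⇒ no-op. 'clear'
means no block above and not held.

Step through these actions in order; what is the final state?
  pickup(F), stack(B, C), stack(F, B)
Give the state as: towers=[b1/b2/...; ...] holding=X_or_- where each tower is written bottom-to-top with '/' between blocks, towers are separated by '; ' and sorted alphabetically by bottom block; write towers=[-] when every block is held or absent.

step 1 (pickup(F)): towers=[A/B; C/E/D] holding=F
step 2 (stack(B, C)) [no-op]: towers=[A/B; C/E/D] holding=F
step 3 (stack(F, B)): towers=[A/B/F; C/E/D] holding=-

towers=[A/B/F; C/E/D] holding=-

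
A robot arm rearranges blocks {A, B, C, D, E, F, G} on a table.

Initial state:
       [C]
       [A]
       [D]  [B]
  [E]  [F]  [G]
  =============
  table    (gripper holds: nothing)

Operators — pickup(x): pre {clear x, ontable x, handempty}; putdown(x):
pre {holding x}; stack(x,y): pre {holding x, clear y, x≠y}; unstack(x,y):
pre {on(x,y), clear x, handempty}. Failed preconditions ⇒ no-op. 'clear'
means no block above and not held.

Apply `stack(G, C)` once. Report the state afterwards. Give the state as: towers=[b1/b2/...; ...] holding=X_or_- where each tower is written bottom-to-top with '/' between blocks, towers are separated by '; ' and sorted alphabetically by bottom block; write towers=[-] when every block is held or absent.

towers=[E; F/D/A/C; G/B] holding=-

before: towers=[E; F/D/A/C; G/B] holding=-
pre[stack(G, C)]: holding(G) ✗, clear(C) ✓, G≠C ✓
holding(G) unmet → stack(G, C) is a no-op
after:  towers=[E; F/D/A/C; G/B] holding=-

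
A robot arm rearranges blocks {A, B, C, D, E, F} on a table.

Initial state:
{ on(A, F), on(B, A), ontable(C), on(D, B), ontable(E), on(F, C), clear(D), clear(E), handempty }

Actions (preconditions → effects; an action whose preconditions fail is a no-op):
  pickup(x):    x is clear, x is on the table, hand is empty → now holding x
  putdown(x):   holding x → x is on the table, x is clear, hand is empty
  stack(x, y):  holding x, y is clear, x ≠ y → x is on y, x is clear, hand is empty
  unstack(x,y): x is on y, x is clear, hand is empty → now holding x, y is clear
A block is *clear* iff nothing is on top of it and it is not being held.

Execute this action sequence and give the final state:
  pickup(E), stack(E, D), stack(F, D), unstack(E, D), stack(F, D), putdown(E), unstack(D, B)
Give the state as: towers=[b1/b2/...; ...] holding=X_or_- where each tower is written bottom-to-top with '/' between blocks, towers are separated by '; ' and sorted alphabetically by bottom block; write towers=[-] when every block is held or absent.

step 1 (pickup(E)): towers=[C/F/A/B/D] holding=E
step 2 (stack(E, D)): towers=[C/F/A/B/D/E] holding=-
step 3 (stack(F, D)) [no-op]: towers=[C/F/A/B/D/E] holding=-
step 4 (unstack(E, D)): towers=[C/F/A/B/D] holding=E
step 5 (stack(F, D)) [no-op]: towers=[C/F/A/B/D] holding=E
step 6 (putdown(E)): towers=[C/F/A/B/D; E] holding=-
step 7 (unstack(D, B)): towers=[C/F/A/B; E] holding=D

towers=[C/F/A/B; E] holding=D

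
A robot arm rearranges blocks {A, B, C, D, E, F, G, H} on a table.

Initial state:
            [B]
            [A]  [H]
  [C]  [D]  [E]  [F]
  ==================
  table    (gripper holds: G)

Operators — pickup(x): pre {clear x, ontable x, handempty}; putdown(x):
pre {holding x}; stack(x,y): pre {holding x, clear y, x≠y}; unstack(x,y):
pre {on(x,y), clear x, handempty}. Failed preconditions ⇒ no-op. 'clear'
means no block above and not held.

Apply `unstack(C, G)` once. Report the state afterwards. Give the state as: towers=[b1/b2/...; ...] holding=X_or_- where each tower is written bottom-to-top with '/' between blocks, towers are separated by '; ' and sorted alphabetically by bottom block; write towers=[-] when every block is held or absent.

before: towers=[C; D; E/A/B; F/H] holding=G
pre[unstack(C, G)]: on(C,G) ✗, clear(C) ✓, handempty ✗
on(C,G), handempty unmet → unstack(C, G) is a no-op
after:  towers=[C; D; E/A/B; F/H] holding=G

towers=[C; D; E/A/B; F/H] holding=G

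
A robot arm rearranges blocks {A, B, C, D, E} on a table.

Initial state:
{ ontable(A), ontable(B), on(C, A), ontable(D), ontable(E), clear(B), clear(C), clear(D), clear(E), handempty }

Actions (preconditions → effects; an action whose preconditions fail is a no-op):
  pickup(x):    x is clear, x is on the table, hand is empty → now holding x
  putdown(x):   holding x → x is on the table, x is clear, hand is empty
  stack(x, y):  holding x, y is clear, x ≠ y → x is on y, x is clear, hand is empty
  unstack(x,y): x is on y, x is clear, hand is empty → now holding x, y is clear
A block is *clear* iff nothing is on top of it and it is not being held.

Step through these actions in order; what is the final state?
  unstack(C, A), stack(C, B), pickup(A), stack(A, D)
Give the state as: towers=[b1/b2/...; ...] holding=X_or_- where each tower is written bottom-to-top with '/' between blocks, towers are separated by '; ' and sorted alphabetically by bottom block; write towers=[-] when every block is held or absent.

step 1 (unstack(C, A)): towers=[A; B; D; E] holding=C
step 2 (stack(C, B)): towers=[A; B/C; D; E] holding=-
step 3 (pickup(A)): towers=[B/C; D; E] holding=A
step 4 (stack(A, D)): towers=[B/C; D/A; E] holding=-

towers=[B/C; D/A; E] holding=-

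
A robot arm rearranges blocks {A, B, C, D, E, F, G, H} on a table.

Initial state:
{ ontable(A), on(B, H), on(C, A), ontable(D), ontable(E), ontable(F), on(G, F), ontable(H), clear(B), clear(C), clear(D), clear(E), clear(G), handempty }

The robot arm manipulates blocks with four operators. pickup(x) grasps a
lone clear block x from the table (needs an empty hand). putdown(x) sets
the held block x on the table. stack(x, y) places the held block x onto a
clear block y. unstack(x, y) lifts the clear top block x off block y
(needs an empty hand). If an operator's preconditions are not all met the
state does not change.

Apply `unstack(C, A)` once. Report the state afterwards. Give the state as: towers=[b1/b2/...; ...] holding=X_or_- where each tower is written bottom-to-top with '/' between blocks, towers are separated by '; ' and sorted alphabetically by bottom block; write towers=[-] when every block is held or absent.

before: towers=[A/C; D; E; F/G; H/B] holding=-
pre[unstack(C, A)]: on(C,A) ok, clear(C) ok, handempty ok
all met → apply unstack(C, A)
after:  towers=[A; D; E; F/G; H/B] holding=C

towers=[A; D; E; F/G; H/B] holding=C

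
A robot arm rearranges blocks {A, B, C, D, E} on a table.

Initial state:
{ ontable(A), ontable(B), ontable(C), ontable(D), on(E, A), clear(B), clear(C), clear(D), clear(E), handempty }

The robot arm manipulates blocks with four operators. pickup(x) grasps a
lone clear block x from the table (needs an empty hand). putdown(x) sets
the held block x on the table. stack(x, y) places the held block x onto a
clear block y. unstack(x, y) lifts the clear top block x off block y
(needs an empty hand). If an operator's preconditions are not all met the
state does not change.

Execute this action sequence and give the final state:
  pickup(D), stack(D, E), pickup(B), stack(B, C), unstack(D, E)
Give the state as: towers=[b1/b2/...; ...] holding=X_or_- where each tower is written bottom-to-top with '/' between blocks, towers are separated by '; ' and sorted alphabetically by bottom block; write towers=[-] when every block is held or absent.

step 1 (pickup(D)): towers=[A/E; B; C] holding=D
step 2 (stack(D, E)): towers=[A/E/D; B; C] holding=-
step 3 (pickup(B)): towers=[A/E/D; C] holding=B
step 4 (stack(B, C)): towers=[A/E/D; C/B] holding=-
step 5 (unstack(D, E)): towers=[A/E; C/B] holding=D

towers=[A/E; C/B] holding=D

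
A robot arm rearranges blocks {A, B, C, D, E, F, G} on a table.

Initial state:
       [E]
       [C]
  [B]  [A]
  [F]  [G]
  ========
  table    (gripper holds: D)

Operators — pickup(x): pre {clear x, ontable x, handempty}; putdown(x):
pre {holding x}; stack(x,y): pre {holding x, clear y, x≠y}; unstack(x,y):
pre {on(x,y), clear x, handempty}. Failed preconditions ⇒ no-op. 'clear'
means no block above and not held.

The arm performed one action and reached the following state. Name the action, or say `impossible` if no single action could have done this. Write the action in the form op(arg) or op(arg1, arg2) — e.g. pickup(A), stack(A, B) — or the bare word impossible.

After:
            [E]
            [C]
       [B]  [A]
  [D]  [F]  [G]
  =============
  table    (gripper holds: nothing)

putdown(D)

target: towers=[D; F/B; G/A/C/E] holding=-
        putdown(D) → towers=[D; F/B; G/A/C/E] holding=-  ← match
       stack(D, B) → towers=[F/B/D; G/A/C/E] holding=-
       stack(D, E) → towers=[F/B; G/A/C/E/D] holding=-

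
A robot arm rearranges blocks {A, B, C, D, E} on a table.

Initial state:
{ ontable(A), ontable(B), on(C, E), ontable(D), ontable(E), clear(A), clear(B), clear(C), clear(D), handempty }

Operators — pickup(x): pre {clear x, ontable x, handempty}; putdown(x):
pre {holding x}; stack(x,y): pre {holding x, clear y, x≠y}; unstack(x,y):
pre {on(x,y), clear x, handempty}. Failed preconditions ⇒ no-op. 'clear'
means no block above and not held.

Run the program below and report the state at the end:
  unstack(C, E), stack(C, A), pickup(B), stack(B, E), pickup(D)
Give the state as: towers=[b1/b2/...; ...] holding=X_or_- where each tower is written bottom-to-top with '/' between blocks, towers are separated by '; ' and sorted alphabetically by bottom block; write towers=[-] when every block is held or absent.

towers=[A/C; E/B] holding=D

step 1 (unstack(C, E)): towers=[A; B; D; E] holding=C
step 2 (stack(C, A)): towers=[A/C; B; D; E] holding=-
step 3 (pickup(B)): towers=[A/C; D; E] holding=B
step 4 (stack(B, E)): towers=[A/C; D; E/B] holding=-
step 5 (pickup(D)): towers=[A/C; E/B] holding=D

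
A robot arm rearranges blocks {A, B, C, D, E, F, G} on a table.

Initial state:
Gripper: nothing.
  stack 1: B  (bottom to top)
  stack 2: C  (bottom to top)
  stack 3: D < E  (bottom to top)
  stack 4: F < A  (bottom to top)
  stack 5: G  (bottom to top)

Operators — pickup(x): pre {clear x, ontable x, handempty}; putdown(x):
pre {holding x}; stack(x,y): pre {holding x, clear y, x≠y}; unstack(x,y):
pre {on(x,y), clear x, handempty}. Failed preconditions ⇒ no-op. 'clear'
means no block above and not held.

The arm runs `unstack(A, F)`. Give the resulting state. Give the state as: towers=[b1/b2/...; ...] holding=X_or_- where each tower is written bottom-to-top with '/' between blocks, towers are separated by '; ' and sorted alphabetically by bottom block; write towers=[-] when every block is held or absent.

before: towers=[B; C; D/E; F/A; G] holding=-
pre[unstack(A, F)]: on(A,F) ok, clear(A) ok, handempty ok
all met → apply unstack(A, F)
after:  towers=[B; C; D/E; F; G] holding=A

towers=[B; C; D/E; F; G] holding=A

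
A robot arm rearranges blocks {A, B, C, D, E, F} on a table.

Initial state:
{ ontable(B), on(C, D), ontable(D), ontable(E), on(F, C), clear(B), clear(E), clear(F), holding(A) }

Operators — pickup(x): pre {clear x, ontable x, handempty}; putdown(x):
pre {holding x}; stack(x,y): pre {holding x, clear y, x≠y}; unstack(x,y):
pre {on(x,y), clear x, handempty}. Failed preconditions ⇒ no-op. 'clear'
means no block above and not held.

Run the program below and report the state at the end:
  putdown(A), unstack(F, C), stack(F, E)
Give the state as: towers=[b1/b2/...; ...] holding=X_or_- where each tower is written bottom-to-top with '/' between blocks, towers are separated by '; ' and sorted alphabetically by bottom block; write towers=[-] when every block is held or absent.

step 1 (putdown(A)): towers=[A; B; D/C/F; E] holding=-
step 2 (unstack(F, C)): towers=[A; B; D/C; E] holding=F
step 3 (stack(F, E)): towers=[A; B; D/C; E/F] holding=-

towers=[A; B; D/C; E/F] holding=-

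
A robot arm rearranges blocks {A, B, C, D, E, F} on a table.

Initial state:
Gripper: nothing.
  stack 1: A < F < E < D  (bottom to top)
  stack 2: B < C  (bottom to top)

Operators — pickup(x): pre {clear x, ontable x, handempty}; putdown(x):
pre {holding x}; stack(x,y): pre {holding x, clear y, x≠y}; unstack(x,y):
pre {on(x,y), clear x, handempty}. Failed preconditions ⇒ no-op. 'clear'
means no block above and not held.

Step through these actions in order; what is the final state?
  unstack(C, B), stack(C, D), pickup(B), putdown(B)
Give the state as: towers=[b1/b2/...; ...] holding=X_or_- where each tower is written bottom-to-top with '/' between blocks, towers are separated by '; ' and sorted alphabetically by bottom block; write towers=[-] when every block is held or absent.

step 1 (unstack(C, B)): towers=[A/F/E/D; B] holding=C
step 2 (stack(C, D)): towers=[A/F/E/D/C; B] holding=-
step 3 (pickup(B)): towers=[A/F/E/D/C] holding=B
step 4 (putdown(B)): towers=[A/F/E/D/C; B] holding=-

towers=[A/F/E/D/C; B] holding=-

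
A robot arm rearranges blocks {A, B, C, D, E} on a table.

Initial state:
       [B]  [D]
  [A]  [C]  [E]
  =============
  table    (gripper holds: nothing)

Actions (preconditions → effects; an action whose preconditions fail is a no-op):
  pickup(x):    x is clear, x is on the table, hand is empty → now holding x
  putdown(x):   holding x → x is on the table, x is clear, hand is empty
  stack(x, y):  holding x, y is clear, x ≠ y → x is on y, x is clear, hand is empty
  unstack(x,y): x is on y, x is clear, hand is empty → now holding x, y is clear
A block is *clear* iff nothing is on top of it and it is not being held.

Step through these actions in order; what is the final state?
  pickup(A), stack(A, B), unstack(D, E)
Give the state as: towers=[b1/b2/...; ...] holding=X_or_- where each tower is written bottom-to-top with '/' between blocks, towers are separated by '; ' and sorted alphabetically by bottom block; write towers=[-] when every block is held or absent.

towers=[C/B/A; E] holding=D

step 1 (pickup(A)): towers=[C/B; E/D] holding=A
step 2 (stack(A, B)): towers=[C/B/A; E/D] holding=-
step 3 (unstack(D, E)): towers=[C/B/A; E] holding=D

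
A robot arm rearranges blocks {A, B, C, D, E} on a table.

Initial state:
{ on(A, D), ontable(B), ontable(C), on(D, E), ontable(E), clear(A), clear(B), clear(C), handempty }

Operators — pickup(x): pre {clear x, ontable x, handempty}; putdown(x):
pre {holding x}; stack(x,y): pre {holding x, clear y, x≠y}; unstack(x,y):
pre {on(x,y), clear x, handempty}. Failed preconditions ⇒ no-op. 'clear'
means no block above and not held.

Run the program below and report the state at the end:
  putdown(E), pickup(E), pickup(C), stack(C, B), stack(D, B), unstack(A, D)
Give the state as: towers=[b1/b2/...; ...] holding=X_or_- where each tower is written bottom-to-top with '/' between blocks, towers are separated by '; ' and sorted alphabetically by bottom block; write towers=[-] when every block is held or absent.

towers=[B/C; E/D] holding=A

step 1 (putdown(E)) [no-op]: towers=[B; C; E/D/A] holding=-
step 2 (pickup(E)) [no-op]: towers=[B; C; E/D/A] holding=-
step 3 (pickup(C)): towers=[B; E/D/A] holding=C
step 4 (stack(C, B)): towers=[B/C; E/D/A] holding=-
step 5 (stack(D, B)) [no-op]: towers=[B/C; E/D/A] holding=-
step 6 (unstack(A, D)): towers=[B/C; E/D] holding=A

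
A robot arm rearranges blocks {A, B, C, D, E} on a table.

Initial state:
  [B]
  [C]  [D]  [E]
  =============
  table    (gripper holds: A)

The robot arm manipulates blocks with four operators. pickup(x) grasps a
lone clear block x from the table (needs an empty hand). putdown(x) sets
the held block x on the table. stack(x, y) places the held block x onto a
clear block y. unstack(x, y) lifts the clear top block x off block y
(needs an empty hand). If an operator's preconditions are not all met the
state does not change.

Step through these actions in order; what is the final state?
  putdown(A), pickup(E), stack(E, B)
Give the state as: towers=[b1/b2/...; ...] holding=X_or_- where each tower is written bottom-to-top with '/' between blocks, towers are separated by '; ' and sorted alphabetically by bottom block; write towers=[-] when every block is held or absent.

towers=[A; C/B/E; D] holding=-

step 1 (putdown(A)): towers=[A; C/B; D; E] holding=-
step 2 (pickup(E)): towers=[A; C/B; D] holding=E
step 3 (stack(E, B)): towers=[A; C/B/E; D] holding=-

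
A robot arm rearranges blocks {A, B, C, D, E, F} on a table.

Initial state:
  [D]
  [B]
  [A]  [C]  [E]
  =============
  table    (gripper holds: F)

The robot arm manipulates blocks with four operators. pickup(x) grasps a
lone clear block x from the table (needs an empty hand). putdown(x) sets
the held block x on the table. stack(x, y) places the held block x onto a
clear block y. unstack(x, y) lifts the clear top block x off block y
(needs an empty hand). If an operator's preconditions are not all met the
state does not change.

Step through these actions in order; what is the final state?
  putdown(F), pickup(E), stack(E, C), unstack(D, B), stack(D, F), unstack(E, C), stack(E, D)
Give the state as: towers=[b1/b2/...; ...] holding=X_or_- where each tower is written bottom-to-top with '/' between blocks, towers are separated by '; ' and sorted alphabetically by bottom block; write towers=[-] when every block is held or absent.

step 1 (putdown(F)): towers=[A/B/D; C; E; F] holding=-
step 2 (pickup(E)): towers=[A/B/D; C; F] holding=E
step 3 (stack(E, C)): towers=[A/B/D; C/E; F] holding=-
step 4 (unstack(D, B)): towers=[A/B; C/E; F] holding=D
step 5 (stack(D, F)): towers=[A/B; C/E; F/D] holding=-
step 6 (unstack(E, C)): towers=[A/B; C; F/D] holding=E
step 7 (stack(E, D)): towers=[A/B; C; F/D/E] holding=-

towers=[A/B; C; F/D/E] holding=-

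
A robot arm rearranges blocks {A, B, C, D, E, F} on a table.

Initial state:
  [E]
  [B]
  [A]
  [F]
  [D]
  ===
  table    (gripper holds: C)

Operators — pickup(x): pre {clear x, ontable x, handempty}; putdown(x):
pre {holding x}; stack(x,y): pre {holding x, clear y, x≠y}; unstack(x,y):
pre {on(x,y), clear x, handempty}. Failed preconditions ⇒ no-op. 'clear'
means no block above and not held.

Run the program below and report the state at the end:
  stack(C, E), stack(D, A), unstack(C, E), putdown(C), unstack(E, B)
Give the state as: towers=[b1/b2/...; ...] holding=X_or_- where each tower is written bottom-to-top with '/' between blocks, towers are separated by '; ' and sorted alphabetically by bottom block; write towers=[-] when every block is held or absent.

step 1 (stack(C, E)): towers=[D/F/A/B/E/C] holding=-
step 2 (stack(D, A)) [no-op]: towers=[D/F/A/B/E/C] holding=-
step 3 (unstack(C, E)): towers=[D/F/A/B/E] holding=C
step 4 (putdown(C)): towers=[C; D/F/A/B/E] holding=-
step 5 (unstack(E, B)): towers=[C; D/F/A/B] holding=E

towers=[C; D/F/A/B] holding=E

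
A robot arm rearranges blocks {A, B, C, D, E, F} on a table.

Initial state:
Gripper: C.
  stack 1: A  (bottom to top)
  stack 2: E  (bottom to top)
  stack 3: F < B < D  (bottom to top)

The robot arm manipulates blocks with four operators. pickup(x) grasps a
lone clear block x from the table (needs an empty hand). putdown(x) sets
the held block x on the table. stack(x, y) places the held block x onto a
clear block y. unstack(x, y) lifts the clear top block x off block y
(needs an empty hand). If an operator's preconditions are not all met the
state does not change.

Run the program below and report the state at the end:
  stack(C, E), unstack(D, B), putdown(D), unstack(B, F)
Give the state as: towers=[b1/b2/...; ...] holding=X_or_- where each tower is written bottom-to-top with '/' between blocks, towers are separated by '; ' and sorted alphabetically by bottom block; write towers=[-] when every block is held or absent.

step 1 (stack(C, E)): towers=[A; E/C; F/B/D] holding=-
step 2 (unstack(D, B)): towers=[A; E/C; F/B] holding=D
step 3 (putdown(D)): towers=[A; D; E/C; F/B] holding=-
step 4 (unstack(B, F)): towers=[A; D; E/C; F] holding=B

towers=[A; D; E/C; F] holding=B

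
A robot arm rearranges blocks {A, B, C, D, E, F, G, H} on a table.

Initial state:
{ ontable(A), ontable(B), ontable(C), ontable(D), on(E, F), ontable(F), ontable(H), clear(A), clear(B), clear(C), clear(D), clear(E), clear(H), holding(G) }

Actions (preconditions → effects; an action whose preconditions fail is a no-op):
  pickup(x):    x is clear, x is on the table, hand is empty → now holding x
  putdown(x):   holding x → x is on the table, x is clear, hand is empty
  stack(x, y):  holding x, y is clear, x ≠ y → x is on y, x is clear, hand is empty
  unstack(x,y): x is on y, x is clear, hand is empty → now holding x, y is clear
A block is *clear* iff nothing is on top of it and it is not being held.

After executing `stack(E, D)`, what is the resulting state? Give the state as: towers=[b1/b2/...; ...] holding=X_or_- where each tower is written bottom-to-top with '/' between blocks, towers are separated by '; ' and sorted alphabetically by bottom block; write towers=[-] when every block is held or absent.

towers=[A; B; C; D; F/E; H] holding=G

before: towers=[A; B; C; D; F/E; H] holding=G
pre[stack(E, D)]: holding(E) fail, clear(D) ok, E≠D ok
holding(E) unmet → stack(E, D) is a no-op
after:  towers=[A; B; C; D; F/E; H] holding=G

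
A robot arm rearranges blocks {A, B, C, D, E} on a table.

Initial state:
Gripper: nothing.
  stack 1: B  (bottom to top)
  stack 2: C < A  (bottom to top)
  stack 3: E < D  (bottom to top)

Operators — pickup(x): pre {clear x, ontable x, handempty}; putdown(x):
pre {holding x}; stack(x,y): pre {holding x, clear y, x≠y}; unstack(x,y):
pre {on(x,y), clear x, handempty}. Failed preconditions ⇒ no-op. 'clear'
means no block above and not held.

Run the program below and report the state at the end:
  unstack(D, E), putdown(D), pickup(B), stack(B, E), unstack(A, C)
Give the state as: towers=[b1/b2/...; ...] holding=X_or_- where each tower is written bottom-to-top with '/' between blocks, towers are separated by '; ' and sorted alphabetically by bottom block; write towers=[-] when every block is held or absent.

step 1 (unstack(D, E)): towers=[B; C/A; E] holding=D
step 2 (putdown(D)): towers=[B; C/A; D; E] holding=-
step 3 (pickup(B)): towers=[C/A; D; E] holding=B
step 4 (stack(B, E)): towers=[C/A; D; E/B] holding=-
step 5 (unstack(A, C)): towers=[C; D; E/B] holding=A

towers=[C; D; E/B] holding=A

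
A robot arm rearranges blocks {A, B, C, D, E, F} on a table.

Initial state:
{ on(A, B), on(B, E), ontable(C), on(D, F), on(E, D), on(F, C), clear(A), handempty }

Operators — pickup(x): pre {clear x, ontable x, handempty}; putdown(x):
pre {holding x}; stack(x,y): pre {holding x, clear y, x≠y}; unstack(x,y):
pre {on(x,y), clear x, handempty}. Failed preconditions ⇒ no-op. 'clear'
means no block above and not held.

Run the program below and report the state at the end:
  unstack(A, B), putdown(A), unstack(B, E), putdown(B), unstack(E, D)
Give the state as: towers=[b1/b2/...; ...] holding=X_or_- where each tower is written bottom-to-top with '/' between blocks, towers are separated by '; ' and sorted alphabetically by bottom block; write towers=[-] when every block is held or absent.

step 1 (unstack(A, B)): towers=[C/F/D/E/B] holding=A
step 2 (putdown(A)): towers=[A; C/F/D/E/B] holding=-
step 3 (unstack(B, E)): towers=[A; C/F/D/E] holding=B
step 4 (putdown(B)): towers=[A; B; C/F/D/E] holding=-
step 5 (unstack(E, D)): towers=[A; B; C/F/D] holding=E

towers=[A; B; C/F/D] holding=E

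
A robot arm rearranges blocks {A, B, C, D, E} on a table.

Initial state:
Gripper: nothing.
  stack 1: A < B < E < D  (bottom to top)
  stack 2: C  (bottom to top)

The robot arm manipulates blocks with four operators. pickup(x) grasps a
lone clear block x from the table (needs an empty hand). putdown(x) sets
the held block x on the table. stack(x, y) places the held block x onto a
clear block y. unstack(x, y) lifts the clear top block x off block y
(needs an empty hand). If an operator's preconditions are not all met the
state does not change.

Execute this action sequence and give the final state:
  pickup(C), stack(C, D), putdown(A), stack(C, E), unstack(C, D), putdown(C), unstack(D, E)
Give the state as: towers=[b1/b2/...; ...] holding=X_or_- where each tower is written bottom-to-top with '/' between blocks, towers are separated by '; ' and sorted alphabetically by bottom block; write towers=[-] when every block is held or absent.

towers=[A/B/E; C] holding=D

step 1 (pickup(C)): towers=[A/B/E/D] holding=C
step 2 (stack(C, D)): towers=[A/B/E/D/C] holding=-
step 3 (putdown(A)) [no-op]: towers=[A/B/E/D/C] holding=-
step 4 (stack(C, E)) [no-op]: towers=[A/B/E/D/C] holding=-
step 5 (unstack(C, D)): towers=[A/B/E/D] holding=C
step 6 (putdown(C)): towers=[A/B/E/D; C] holding=-
step 7 (unstack(D, E)): towers=[A/B/E; C] holding=D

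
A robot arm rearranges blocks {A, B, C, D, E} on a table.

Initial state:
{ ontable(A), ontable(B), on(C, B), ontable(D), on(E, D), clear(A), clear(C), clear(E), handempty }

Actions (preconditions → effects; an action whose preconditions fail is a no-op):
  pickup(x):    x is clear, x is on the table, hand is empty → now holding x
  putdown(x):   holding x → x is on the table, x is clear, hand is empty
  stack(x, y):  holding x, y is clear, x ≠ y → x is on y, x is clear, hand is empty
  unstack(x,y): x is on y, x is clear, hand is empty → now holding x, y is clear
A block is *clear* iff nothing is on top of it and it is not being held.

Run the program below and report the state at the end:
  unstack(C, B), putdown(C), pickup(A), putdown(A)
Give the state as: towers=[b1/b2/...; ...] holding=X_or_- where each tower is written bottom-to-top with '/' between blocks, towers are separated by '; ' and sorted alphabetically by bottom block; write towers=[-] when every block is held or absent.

step 1 (unstack(C, B)): towers=[A; B; D/E] holding=C
step 2 (putdown(C)): towers=[A; B; C; D/E] holding=-
step 3 (pickup(A)): towers=[B; C; D/E] holding=A
step 4 (putdown(A)): towers=[A; B; C; D/E] holding=-

towers=[A; B; C; D/E] holding=-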